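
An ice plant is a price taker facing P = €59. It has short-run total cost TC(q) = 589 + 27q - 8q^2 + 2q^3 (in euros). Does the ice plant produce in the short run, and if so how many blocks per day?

Strip out fixed cost: VC = 27q - 8q^2 + 2q^3. Then AVC = 27 - 8q + 2q^2 and MC = 27 - 16q + 6q^2.
AVC hits its minimum where MC = AVC, at q = 2, giving min AVC = 27 - 8·2 + 2·2^2 = €19.
P = €59 exceeds min AVC = €19, so the firm stays open.
Set P = MC: 59 = 27 - 16q + 6q^2 → -32 - 16q + 6q^2 = 0. The roots are q = -4/3 and q = 4; the profit-maximizing output is on the rising part of MC, so q* = 4.
Check: AVC at q = 4 is €27 ≤ P, so revenue covers variable cost.
Profit = P·q − TC = 59·4 − 697 = -€461, a loss, but smaller than the €589 fixed cost the firm would lose by shutting down.

Produce at q = 4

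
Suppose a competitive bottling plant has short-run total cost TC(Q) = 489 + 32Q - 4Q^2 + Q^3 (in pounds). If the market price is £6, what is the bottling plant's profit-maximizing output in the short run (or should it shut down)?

Shut down

From TC, MC = TC'(Q) = 32 - 8Q + 3Q^2 and AVC = VC/Q = 32 - 4Q + Q^2.
The AVC parabola has its vertex at Q = 4/2 = 2, where AVC = 32 - 4·2 + 2^2 = £28.
With P < min AVC (£6 < £28), every unit sold adds to the loss.
Shutting down limits the loss to fixed cost, £489.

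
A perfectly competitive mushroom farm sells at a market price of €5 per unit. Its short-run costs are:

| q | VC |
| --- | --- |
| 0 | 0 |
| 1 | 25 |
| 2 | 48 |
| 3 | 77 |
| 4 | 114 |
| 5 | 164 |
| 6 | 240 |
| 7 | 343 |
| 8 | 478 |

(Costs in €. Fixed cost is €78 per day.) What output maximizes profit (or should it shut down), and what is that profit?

Compute π = P·q − TC at each output: q=0: -78; q=1: -98; q=2: -116; q=3: -140; q=4: -172; q=5: -217; q=6: -288; q=7: -386; q=8: -516.
Profit is highest at q = 0. Equivalently, the lowest AVC in the table is 48/2 ≈ €24 at q = 2, and P = €5 falls below it — price never covers variable cost, so the firm shuts down and loses only its fixed cost.

q = 0 (shut down); profit = -€78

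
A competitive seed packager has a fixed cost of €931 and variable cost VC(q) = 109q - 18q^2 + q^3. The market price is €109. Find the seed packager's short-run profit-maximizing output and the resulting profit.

Profit = -€67 at q = 12

AVC = 109 - 18q + q^2 has its minimum €28 at q = 9; price €109 clears that bar, so the firm operates.
With MC = 109 - 36q + 3q^2, P = MC on the upward-sloping part at q* = 12.
TR = 109·12 = 1308. TC = 931 + 444 = 1375. Profit = 1308 − 1375 = -€67.
Shutting down would mean losing the fixed cost of €931, so operating at a loss of €67 is better by €864.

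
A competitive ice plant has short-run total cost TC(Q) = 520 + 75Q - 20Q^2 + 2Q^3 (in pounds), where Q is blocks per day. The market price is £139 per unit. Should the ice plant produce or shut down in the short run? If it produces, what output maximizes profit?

Produce at Q = 8

Strip out fixed cost: VC = 75Q - 20Q^2 + 2Q^3. Then AVC = 75 - 20Q + 2Q^2 and MC = 75 - 40Q + 6Q^2.
The AVC parabola has its vertex at Q = 20/4 = 5, where AVC = 75 - 20·5 + 2·5^2 = £25.
Since P = £139 ≥ min AVC = £25, price covers variable cost and the firm should produce.
Set P = MC: 139 = 75 - 40Q + 6Q^2 → -64 - 40Q + 6Q^2 = 0. The roots are Q = -4/3 and Q = 8; the profit-maximizing output is on the rising part of MC, so Q* = 8.
Check: AVC at Q = 8 is £43 ≤ P, so revenue covers variable cost.
Profit = P·Q − TC = 139·8 − 864 = £248.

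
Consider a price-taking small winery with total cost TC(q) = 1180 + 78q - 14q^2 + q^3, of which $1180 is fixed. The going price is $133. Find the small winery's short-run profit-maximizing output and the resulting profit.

AVC = 78 - 14q + q^2; min AVC = $29 at q = 7. Since P = $133 ≥ min AVC, the firm produces.
MC = 78 - 28q + 3q^2. Setting P = MC and taking the root on the rising branch gives q* = 11.
TR = 133·11 = 1463. TC = 1180 + 495 = 1675. Profit = 1463 − 1675 = -$212.
By producing, the firm covers all variable cost plus $968 of fixed cost; shutting down would lose the full $1180.

Profit = -$212 at q = 11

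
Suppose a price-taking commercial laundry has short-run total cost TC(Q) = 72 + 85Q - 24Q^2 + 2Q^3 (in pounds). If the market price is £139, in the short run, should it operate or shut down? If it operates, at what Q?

Produce at Q = 9

Strip out fixed cost: VC = 85Q - 24Q^2 + 2Q^3. Then AVC = 85 - 24Q + 2Q^2 and MC = 85 - 48Q + 6Q^2.
AVC hits its minimum where MC = AVC, at Q = 6, giving min AVC = 85 - 24·6 + 2·6^2 = £13.
P = £139 exceeds min AVC = £13, so the firm stays open.
Solving P = MC: -54 - 48Q + 6Q^2 = 0 ⇒ Q = -1 or 9. On the upward-sloping branch, Q* = 9.
Check: AVC at Q = 9 is £31 ≤ P, so revenue covers variable cost.
Profit = P·Q − TC = 139·9 − 351 = £900.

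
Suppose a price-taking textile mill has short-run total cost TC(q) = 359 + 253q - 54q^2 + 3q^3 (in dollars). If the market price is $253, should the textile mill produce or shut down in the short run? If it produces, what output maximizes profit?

Strip out fixed cost: VC = 253q - 54q^2 + 3q^3. Then AVC = 253 - 54q + 3q^2 and MC = 253 - 108q + 9q^2.
AVC is minimized where dAVC/dq = -54 + 6q = 0, at q = 9; min AVC = 253 - 54·9 + 3·9^2 = $10.
Because $253 ≥ $10, revenue can cover variable cost; the firm operates.
Set P = MC: 253 = 253 - 108q + 9q^2 → -108q + 9q^2 = 0. The roots are q = 0 and q = 12; the profit-maximizing output is on the rising part of MC, so q* = 12.
Check: AVC at q = 12 is $37 ≤ P, so revenue covers variable cost.
Profit = P·q − TC = 253·12 − 803 = $2233.

Produce at q = 12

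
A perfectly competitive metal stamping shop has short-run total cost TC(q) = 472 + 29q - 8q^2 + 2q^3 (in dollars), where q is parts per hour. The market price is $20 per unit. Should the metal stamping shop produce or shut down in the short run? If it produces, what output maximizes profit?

Strip out fixed cost: VC = 29q - 8q^2 + 2q^3. Then AVC = 29 - 8q + 2q^2 and MC = 29 - 16q + 6q^2.
AVC is minimized where dAVC/dq = -8 + 4q = 0, at q = 2; min AVC = 29 - 8·2 + 2·2^2 = $21.
P = $20 lies below min AVC = $21; no output level covers variable cost.
The firm minimizes its loss by shutting down and losing only its fixed cost of $472.

Shut down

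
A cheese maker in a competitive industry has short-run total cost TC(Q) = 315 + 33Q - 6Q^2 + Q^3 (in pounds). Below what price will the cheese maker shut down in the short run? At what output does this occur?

£24 per unit, at Q = 3

Short-run supply begins at min AVC. From VC = 33Q - 6Q^2 + Q^3, AVC = 33 - 6Q + Q^2.
At the minimum of AVC, MC = AVC. MC = 33 - 12Q + 3Q^2; setting MC = AVC gives 2Q^2 - 6Q = 0, so Q = 3. min AVC = 24.
For P < £24 the firm produces nothing.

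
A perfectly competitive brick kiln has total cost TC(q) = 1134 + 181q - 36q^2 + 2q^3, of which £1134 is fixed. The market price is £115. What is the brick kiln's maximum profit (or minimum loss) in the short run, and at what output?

Profit = -£166 at q = 11

AVC = 181 - 36q + 2q^2; min AVC = £19 at q = 9. Since P = £115 ≥ min AVC, the firm produces.
With MC = 181 - 72q + 6q^2, P = MC on the upward-sloping part at q* = 11.
TR = 115·11 = 1265. TC = 1134 + 297 = 1431. Profit = 1265 − 1431 = -£166.
By producing, the firm covers all variable cost plus £968 of fixed cost; shutting down would lose the full £1134.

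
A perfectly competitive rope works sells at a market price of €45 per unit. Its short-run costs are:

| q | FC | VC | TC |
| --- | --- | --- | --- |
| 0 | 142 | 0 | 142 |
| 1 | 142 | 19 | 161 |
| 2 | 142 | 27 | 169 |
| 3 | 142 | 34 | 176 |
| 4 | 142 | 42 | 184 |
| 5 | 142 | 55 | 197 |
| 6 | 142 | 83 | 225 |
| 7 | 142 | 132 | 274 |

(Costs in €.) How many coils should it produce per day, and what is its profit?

q = 6; profit = €45

Compute π = P·q − TC at each output: q=0: -142; q=1: -116; q=2: -79; q=3: -41; q=4: -4; q=5: 28; q=6: 45; q=7: 41.
Profit is maximized at q = 6. AVC there is 83/6 = €13.83 ≤ P, so producing beats shutting down (which would give -€142).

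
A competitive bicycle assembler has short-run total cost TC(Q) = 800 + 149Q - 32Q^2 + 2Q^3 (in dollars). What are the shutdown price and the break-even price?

Shutdown price = min AVC. AVC = 149 - 32Q + 2Q^2, with vertex at Q = 8 and minimum $21.
ATC = 800/Q + 149 - 32Q + 2Q^2. Setting dATC/dQ = −800/Q^2 − 32 + 4Q = 0 gives Q = 10 (since 4·10^3 − 32·10^2 = 800).
min ATC = 800/10 + 149 − 32·10 + 2·10^2 = $109. That is the break-even price.
For $21 ≤ P < $109 the firm produces at a loss; below $21 it shuts down.

Shutdown price = $21; break-even price = $109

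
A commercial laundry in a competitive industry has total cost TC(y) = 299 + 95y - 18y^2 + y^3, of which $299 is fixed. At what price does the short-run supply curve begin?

$14 per unit

The shutdown price is the minimum of AVC. VC = 95y - 18y^2 + y^3, so AVC = 95 - 18y + y^2.
dAVC/dy = -18 + 2y = 0 gives y = 9. min AVC = 95 - 18·9 + 9^2 = 14.
The firm shuts down for any P below $14.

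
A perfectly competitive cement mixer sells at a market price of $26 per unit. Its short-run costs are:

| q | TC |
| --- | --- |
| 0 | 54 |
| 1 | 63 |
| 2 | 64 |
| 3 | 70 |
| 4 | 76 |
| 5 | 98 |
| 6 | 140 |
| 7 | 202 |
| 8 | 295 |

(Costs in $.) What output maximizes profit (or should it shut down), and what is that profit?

Tabulate TR − TC: q=0: -54; q=1: -37; q=2: -12; q=3: 8; q=4: 28; q=5: 32; q=6: 16; q=7: -20; q=8: -87.
Profit is maximized at q = 5. AVC there is 44/5 = $8.80 ≤ P, so producing beats shutting down (which would give -$54).

q = 5; profit = $32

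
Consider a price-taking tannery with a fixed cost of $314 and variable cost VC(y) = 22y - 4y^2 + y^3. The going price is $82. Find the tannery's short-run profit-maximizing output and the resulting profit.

Profit = -$26 at y = 6

AVC = 22 - 4y + y^2; min AVC = $18 at y = 2. Since P = $82 ≥ min AVC, the firm produces.
With MC = 22 - 8y + 3y^2, P = MC on the upward-sloping part at y* = 6.
TR = 82·6 = 492. TC = 314 + 204 = 518. Profit = 492 − 518 = -$26.
By producing, the firm covers all variable cost plus $288 of fixed cost; shutting down would lose the full $314.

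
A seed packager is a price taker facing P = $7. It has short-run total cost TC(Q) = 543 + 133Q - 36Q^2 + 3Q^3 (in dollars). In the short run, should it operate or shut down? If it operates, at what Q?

Variable cost is VC = 133Q - 36Q^2 + 3Q^3, so AVC = VC/Q = 133 - 36Q + 3Q^2 and MC = dTC/dQ = 133 - 72Q + 9Q^2.
AVC hits its minimum where MC = AVC, at Q = 6, giving min AVC = 133 - 36·6 + 3·6^2 = $25.
With P < min AVC ($7 < $25), every unit sold adds to the loss.
The firm minimizes its loss by shutting down and losing only its fixed cost of $543.

Shut down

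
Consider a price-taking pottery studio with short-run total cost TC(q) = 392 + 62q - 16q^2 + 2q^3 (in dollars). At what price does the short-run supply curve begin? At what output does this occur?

$30 per unit, at q = 4

Short-run supply begins at min AVC. From VC = 62q - 16q^2 + 2q^3, AVC = 62 - 16q + 2q^2.
dAVC/dq = -16 + 4q = 0 gives q = 4. min AVC = 62 - 16·4 + 2·4^2 = 30.
So the shutdown price is $30.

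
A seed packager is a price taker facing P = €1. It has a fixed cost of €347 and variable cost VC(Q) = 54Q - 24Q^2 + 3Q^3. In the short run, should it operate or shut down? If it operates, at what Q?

Shut down

From TC, MC = TC'(Q) = 54 - 48Q + 9Q^2 and AVC = VC/Q = 54 - 24Q + 3Q^2.
The AVC parabola has its vertex at Q = 24/6 = 4, where AVC = 54 - 24·4 + 3·4^2 = €6.
Since P = €1 < min AVC = €6, price fails to cover variable cost at any output.
Best response: produce nothing and absorb the €347 fixed cost.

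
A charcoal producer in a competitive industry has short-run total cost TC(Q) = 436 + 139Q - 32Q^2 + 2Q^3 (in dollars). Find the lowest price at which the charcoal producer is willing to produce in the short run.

$11 per unit

Short-run supply begins at min AVC. From VC = 139Q - 32Q^2 + 2Q^3, AVC = 139 - 32Q + 2Q^2.
At the minimum of AVC, MC = AVC. MC = 139 - 64Q + 6Q^2; setting MC = AVC gives 4Q^2 - 32Q = 0, so Q = 8. min AVC = 11.
So the shutdown price is $11.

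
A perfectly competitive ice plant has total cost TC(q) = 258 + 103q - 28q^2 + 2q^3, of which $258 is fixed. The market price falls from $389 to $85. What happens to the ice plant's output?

AVC = 103 - 28q + 2q^2, minimized at q = 7 where min AVC = $5. MC = 103 - 56q + 6q^2.
At P = $389 ≥ min AVC, set P = MC on the rising branch: q = 13.
At P = $85 ≥ min AVC, set P = MC: q = 9. The firm stays open but cuts output.

Output falls from 13 to 9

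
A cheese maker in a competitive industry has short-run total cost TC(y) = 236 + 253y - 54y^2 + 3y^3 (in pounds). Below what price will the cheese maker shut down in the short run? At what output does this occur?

£10 per unit, at y = 9

The firm shuts down when price falls below the minimum of average variable cost. AVC = VC/y = 253 - 54y + 3y^2.
At the minimum of AVC, MC = AVC. MC = 253 - 108y + 9y^2; setting MC = AVC gives 6y^2 - 54y = 0, so y = 9. min AVC = 10.
So the shutdown price is £10.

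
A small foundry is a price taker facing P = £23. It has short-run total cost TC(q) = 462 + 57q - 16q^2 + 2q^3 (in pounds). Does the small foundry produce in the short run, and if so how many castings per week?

Shut down

Strip out fixed cost: VC = 57q - 16q^2 + 2q^3. Then AVC = 57 - 16q + 2q^2 and MC = 57 - 32q + 6q^2.
AVC hits its minimum where MC = AVC, at q = 4, giving min AVC = 57 - 16·4 + 2·4^2 = £25.
Since P = £23 < min AVC = £25, price fails to cover variable cost at any output.
Shutting down limits the loss to fixed cost, £462.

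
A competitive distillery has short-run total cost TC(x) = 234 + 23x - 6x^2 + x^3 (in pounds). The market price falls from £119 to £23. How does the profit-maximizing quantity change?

AVC = 23 - 6x + x^2, minimized at x = 3 where min AVC = £14. MC = 23 - 12x + 3x^2.
At P = £119 ≥ min AVC, set P = MC on the rising branch: x = 8.
At P = £23 ≥ min AVC, set P = MC: x = 4. The firm stays open but cuts output.

Output falls from 8 to 4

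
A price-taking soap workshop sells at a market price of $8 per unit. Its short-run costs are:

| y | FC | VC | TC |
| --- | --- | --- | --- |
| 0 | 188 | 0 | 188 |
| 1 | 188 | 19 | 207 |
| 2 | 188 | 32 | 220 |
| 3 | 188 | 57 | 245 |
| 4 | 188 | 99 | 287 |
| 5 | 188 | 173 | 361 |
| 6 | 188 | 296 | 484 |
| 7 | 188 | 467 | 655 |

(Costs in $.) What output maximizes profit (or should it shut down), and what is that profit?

y = 0 (shut down); profit = -$188

Profit at each row (π = 8y − TC): y=0: -188; y=1: -199; y=2: -204; y=3: -221; y=4: -255; y=5: -321; y=6: -436; y=7: -599.
Profit is highest at y = 0. Equivalently, the lowest AVC in the table is 32/2 ≈ $16 at y = 2, and P = $8 falls below it — price never covers variable cost, so the firm shuts down and loses only its fixed cost.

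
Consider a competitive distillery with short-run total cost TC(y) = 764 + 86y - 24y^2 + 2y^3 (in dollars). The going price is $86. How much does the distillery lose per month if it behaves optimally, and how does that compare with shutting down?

AVC = 86 - 24y + 2y^2; min AVC = $14 at y = 6. Since P = $86 ≥ min AVC, the firm produces.
MC = 86 - 48y + 6y^2. Setting P = MC and taking the root on the rising branch gives y* = 8.
TR = 86·8 = 688. TC = 764 + 176 = 940. Profit = 688 − 940 = -$252.
By producing, the firm covers all variable cost plus $512 of fixed cost; shutting down would lose the full $764.

Profit = -$252 at y = 8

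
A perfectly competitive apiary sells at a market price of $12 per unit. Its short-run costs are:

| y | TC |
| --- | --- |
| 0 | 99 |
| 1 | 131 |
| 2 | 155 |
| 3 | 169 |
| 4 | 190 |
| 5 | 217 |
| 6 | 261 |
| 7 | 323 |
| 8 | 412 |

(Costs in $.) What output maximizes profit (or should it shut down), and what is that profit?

Compute π = P·y − TC at each output: y=0: -99; y=1: -119; y=2: -131; y=3: -133; y=4: -142; y=5: -157; y=6: -189; y=7: -239; y=8: -316.
Profit is highest at y = 0. Equivalently, the lowest AVC in the table is 91/4 ≈ $22.75 at y = 4, and P = $12 falls below it — price never covers variable cost, so the firm shuts down and loses only its fixed cost.

y = 0 (shut down); profit = -$99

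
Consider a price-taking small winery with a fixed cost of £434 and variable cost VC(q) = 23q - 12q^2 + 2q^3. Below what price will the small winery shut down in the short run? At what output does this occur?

Short-run supply begins at min AVC. From VC = 23q - 12q^2 + 2q^3, AVC = 23 - 12q + 2q^2.
dAVC/dq = -12 + 4q = 0 gives q = 3. min AVC = 23 - 12·3 + 2·3^2 = 5.
The firm shuts down for any P below £5.

£5 per unit, at q = 3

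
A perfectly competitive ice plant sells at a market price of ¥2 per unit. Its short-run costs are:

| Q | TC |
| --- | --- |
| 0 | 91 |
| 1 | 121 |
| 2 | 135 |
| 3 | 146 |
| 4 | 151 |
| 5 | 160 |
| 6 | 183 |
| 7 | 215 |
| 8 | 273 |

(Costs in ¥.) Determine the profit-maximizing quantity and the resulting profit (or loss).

Compute π = P·Q − TC at each output: Q=0: -91; Q=1: -119; Q=2: -131; Q=3: -140; Q=4: -143; Q=5: -150; Q=6: -171; Q=7: -201; Q=8: -257.
Profit is highest at Q = 0. Equivalently, the lowest AVC in the table is 69/5 ≈ ¥13.80 at Q = 5, and P = ¥2 falls below it — price never covers variable cost, so the firm shuts down and loses only its fixed cost.

Q = 0 (shut down); profit = -¥91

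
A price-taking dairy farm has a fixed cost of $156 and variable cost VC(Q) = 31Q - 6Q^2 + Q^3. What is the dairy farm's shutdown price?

$22 per unit

The firm shuts down when price falls below the minimum of average variable cost. AVC = VC/Q = 31 - 6Q + Q^2.
At the minimum of AVC, MC = AVC. MC = 31 - 12Q + 3Q^2; setting MC = AVC gives 2Q^2 - 6Q = 0, so Q = 3. min AVC = 22.
The firm shuts down for any P below $22.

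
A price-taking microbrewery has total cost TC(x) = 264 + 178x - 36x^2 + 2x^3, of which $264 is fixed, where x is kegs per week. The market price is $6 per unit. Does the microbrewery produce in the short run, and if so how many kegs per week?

From TC, MC = TC'(x) = 178 - 72x + 6x^2 and AVC = VC/x = 178 - 36x + 2x^2.
AVC hits its minimum where MC = AVC, at x = 9, giving min AVC = 178 - 36·9 + 2·9^2 = $16.
Since P = $6 < min AVC = $16, price fails to cover variable cost at any output.
Shutting down limits the loss to fixed cost, $264.

Shut down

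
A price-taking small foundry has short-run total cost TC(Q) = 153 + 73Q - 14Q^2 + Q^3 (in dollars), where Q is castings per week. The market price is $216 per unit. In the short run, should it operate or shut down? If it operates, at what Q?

Produce at Q = 13

Variable cost is VC = 73Q - 14Q^2 + Q^3, so AVC = VC/Q = 73 - 14Q + Q^2 and MC = dTC/dQ = 73 - 28Q + 3Q^2.
AVC hits its minimum where MC = AVC, at Q = 7, giving min AVC = 73 - 14·7 + 7^2 = $24.
Since P = $216 ≥ min AVC = $24, price covers variable cost and the firm should produce.
P = MC gives -143 - 28Q + 3Q^2 = 0, with roots -11/3 and 13. Take the larger (rising MC): Q* = 13.
Check: AVC at Q = 13 is $60 ≤ P, so revenue covers variable cost.
Profit = P·Q − TC = 216·13 − 933 = $1875.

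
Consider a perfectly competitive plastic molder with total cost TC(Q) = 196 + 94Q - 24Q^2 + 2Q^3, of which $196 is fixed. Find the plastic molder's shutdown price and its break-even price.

AVC = 94 - 24Q + 2Q^2; minimized at Q = 6, giving min AVC = $22. That is the shutdown price.
ATC = 196/Q + 94 - 24Q + 2Q^2. Setting dATC/dQ = −196/Q^2 − 24 + 4Q = 0 gives Q = 7 (since 4·7^3 − 24·7^2 = 196).
min ATC = 196/7 + 94 − 24·7 + 2·7^2 = $52. That is the break-even price.
Between these two prices the firm operates at a loss; above $52 it earns a profit.

Shutdown price = $22; break-even price = $52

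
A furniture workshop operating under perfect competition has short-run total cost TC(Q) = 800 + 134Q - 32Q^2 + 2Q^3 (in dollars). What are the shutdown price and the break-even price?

Shutdown price = $6; break-even price = $94

AVC = 134 - 32Q + 2Q^2; minimized at Q = 8, giving min AVC = $6. That is the shutdown price.
ATC = 800/Q + 134 - 32Q + 2Q^2. Setting dATC/dQ = −800/Q^2 − 32 + 4Q = 0 gives Q = 10 (since 4·10^3 − 32·10^2 = 800).
min ATC = 800/10 + 134 − 32·10 + 2·10^2 = $94. That is the break-even price.
Between these two prices the firm operates at a loss; above $94 it earns a profit.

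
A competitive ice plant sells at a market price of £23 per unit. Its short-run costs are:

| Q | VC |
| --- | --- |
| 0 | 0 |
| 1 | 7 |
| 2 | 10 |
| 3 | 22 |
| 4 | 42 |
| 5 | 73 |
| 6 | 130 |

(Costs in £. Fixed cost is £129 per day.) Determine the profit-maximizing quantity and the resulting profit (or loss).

Q = 4; profit = -£79

Compute π = P·Q − TC at each output: Q=0: -129; Q=1: -113; Q=2: -93; Q=3: -82; Q=4: -79; Q=5: -87; Q=6: -121.
Profit is maximized at Q = 4. AVC there is 42/4 = £10.50 ≤ P, so producing beats shutting down (which would give -£129).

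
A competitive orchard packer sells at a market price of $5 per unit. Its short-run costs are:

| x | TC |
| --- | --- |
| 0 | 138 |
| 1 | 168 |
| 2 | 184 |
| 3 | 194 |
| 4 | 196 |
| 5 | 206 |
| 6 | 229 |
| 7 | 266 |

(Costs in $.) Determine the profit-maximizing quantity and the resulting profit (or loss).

Profit at each row (π = 5x − TC): x=0: -138; x=1: -163; x=2: -174; x=3: -179; x=4: -176; x=5: -181; x=6: -199; x=7: -231.
Profit is highest at x = 0. Equivalently, the lowest AVC in the table is 68/5 ≈ $13.60 at x = 5, and P = $5 falls below it — price never covers variable cost, so the firm shuts down and loses only its fixed cost.

x = 0 (shut down); profit = -$138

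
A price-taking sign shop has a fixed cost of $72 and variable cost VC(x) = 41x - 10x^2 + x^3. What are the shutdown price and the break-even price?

AVC = 41 - 10x + x^2; minimized at x = 5, giving min AVC = $16. That is the shutdown price.
ATC = 72/x + 41 - 10x + x^2. Setting dATC/dx = −72/x^2 − 10 + 2x = 0 gives x = 6 (since 2·6^3 − 10·6^2 = 72).
min ATC = 72/6 + 41 − 10·6 + 6^2 = $29. That is the break-even price.
Between these two prices the firm operates at a loss; above $29 it earns a profit.

Shutdown price = $16; break-even price = $29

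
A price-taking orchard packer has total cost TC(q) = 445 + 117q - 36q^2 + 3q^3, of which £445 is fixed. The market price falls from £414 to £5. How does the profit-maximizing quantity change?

AVC = 117 - 36q + 3q^2, minimized at q = 6 where min AVC = £9. MC = 117 - 72q + 9q^2.
With P = £414 above the shutdown price, P = MC gives q = 11.
At P = £5 < min AVC = £9, price no longer covers variable cost at any output, so the firm shuts down: q = 0.

Output falls from 11 to 0 (the firm shuts down)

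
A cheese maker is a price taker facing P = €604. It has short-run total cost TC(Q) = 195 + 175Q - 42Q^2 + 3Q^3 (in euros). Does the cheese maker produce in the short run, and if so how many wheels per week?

Variable cost is VC = 175Q - 42Q^2 + 3Q^3, so AVC = VC/Q = 175 - 42Q + 3Q^2 and MC = dTC/dQ = 175 - 84Q + 9Q^2.
The AVC parabola has its vertex at Q = 42/6 = 7, where AVC = 175 - 42·7 + 3·7^2 = €28.
Since P = €604 ≥ min AVC = €28, price covers variable cost and the firm should produce.
P = MC gives -429 - 84Q + 9Q^2 = 0, with roots -11/3 and 13. Take the larger (rising MC): Q* = 13.
Check: AVC at Q = 13 is €136 ≤ P, so revenue covers variable cost.
Profit = P·Q − TC = 604·13 − 1963 = €5889.

Produce at Q = 13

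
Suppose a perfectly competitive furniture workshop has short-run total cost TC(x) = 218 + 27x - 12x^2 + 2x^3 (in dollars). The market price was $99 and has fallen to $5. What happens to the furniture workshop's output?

Output falls from 6 to 0 (the firm shuts down)

MC = 27 - 24x + 6x^2; the shutdown threshold is min AVC = $9 (at x = 3).
At P = $99 ≥ min AVC, set P = MC on the rising branch: x = 6.
At P = $5 < min AVC = $9, price no longer covers variable cost at any output, so the firm shuts down: x = 0.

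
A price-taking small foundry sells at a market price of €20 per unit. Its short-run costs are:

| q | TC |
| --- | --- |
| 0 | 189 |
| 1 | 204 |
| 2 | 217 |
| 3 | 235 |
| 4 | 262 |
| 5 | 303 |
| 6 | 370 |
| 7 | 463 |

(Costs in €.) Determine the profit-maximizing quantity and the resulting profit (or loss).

q = 3; profit = -€175

Tabulate TR − TC: q=0: -189; q=1: -184; q=2: -177; q=3: -175; q=4: -182; q=5: -203; q=6: -250; q=7: -323.
Profit is maximized at q = 3. AVC there is 46/3 = €15.33 ≤ P, so producing beats shutting down (which would give -€189).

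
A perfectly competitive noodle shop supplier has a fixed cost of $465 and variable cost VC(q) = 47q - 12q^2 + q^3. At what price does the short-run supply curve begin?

$11 per unit

Short-run supply begins at min AVC. From VC = 47q - 12q^2 + q^3, AVC = 47 - 12q + q^2.
dAVC/dq = -12 + 2q = 0 gives q = 6. min AVC = 47 - 12·6 + 6^2 = 11.
So the shutdown price is $11.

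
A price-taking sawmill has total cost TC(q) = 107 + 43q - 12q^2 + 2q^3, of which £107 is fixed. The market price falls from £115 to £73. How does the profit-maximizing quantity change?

Output falls from 6 to 5

AVC = 43 - 12q + 2q^2, minimized at q = 3 where min AVC = £25. MC = 43 - 24q + 6q^2.
With P = £115 above the shutdown price, P = MC gives q = 6.
At P = £73 ≥ min AVC, set P = MC: q = 5. The firm stays open but cuts output.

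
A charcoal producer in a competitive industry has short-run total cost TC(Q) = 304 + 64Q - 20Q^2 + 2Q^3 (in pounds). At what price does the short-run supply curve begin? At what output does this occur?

£14 per unit, at Q = 5

Short-run supply begins at min AVC. From VC = 64Q - 20Q^2 + 2Q^3, AVC = 64 - 20Q + 2Q^2.
dAVC/dQ = -20 + 4Q = 0 gives Q = 5. min AVC = 64 - 20·5 + 2·5^2 = 14.
For P < £14 the firm produces nothing.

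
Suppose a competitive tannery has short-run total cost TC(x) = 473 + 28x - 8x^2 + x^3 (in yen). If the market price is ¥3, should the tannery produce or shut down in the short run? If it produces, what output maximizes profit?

Shut down

Variable cost is VC = 28x - 8x^2 + x^3, so AVC = VC/x = 28 - 8x + x^2 and MC = dTC/dx = 28 - 16x + 3x^2.
The AVC parabola has its vertex at x = 8/2 = 4, where AVC = 28 - 8·4 + 4^2 = ¥12.
P = ¥3 lies below min AVC = ¥12; no output level covers variable cost.
Shutting down limits the loss to fixed cost, ¥473.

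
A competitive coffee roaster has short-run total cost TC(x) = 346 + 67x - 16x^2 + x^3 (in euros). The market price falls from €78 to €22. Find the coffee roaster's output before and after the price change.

AVC = 67 - 16x + x^2, minimized at x = 8 where min AVC = €3. MC = 67 - 32x + 3x^2.
At P = €78 ≥ min AVC, set P = MC on the rising branch: x = 11.
At P = €22 ≥ min AVC, set P = MC: x = 9. The firm stays open but cuts output.

Output falls from 11 to 9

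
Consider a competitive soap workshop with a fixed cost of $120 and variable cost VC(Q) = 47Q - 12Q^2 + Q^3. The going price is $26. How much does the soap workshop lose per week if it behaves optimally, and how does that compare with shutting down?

AVC = 47 - 12Q + Q^2 has its minimum $11 at Q = 6; price $26 clears that bar, so the firm operates.
With MC = 47 - 24Q + 3Q^2, P = MC on the upward-sloping part at Q* = 7.
TR = 26·7 = 182. TC = 120 + 84 = 204. Profit = 182 − 204 = -$22.
That loss of $22 beats the $120 the firm would lose by shutting down; producing recovers $98 of fixed cost.

Profit = -$22 at Q = 7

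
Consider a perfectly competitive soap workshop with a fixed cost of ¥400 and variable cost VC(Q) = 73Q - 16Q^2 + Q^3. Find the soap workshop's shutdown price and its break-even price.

Shutdown price = min AVC. AVC = 73 - 16Q + Q^2, with vertex at Q = 8 and minimum ¥9.
ATC = 400/Q + 73 - 16Q + Q^2. Setting dATC/dQ = −400/Q^2 − 16 + 2Q = 0 gives Q = 10 (since 2·10^3 − 16·10^2 = 400).
min ATC = 400/10 + 73 − 16·10 + 10^2 = ¥53. That is the break-even price.
For ¥9 ≤ P < ¥53 the firm produces at a loss; below ¥9 it shuts down.

Shutdown price = ¥9; break-even price = ¥53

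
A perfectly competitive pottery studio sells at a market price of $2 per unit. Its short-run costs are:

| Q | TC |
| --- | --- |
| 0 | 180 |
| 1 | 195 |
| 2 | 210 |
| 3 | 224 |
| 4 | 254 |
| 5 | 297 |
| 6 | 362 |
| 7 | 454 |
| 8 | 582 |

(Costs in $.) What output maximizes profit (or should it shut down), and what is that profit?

Q = 0 (shut down); profit = -$180

Profit at each row (π = 2Q − TC): Q=0: -180; Q=1: -193; Q=2: -206; Q=3: -218; Q=4: -246; Q=5: -287; Q=6: -350; Q=7: -440; Q=8: -566.
Profit is highest at Q = 0. Equivalently, the lowest AVC in the table is 44/3 ≈ $14.67 at Q = 3, and P = $2 falls below it — price never covers variable cost, so the firm shuts down and loses only its fixed cost.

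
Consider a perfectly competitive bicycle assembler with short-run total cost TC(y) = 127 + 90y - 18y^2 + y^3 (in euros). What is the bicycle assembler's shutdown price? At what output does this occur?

€9 per unit, at y = 9

The shutdown price is the minimum of AVC. VC = 90y - 18y^2 + y^3, so AVC = 90 - 18y + y^2.
dAVC/dy = -18 + 2y = 0 gives y = 9. min AVC = 90 - 18·9 + 9^2 = 9.
The firm shuts down for any P below €9.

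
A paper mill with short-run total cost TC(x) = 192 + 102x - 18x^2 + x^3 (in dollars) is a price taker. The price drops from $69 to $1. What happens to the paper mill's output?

Output falls from 11 to 0 (the firm shuts down)

AVC = 102 - 18x + x^2, minimized at x = 9 where min AVC = $21. MC = 102 - 36x + 3x^2.
With P = $69 above the shutdown price, P = MC gives x = 11.
At P = $1 < min AVC = $21, price no longer covers variable cost at any output, so the firm shuts down: x = 0.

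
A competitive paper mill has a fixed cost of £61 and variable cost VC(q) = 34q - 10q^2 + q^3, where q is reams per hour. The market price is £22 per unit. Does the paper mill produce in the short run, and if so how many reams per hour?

From TC, MC = TC'(q) = 34 - 20q + 3q^2 and AVC = VC/q = 34 - 10q + q^2.
The AVC parabola has its vertex at q = 10/2 = 5, where AVC = 34 - 10·5 + 5^2 = £9.
Because £22 ≥ £9, revenue can cover variable cost; the firm operates.
Solving P = MC: 12 - 20q + 3q^2 = 0 ⇒ q = 2/3 or 6. On the upward-sloping branch, q* = 6.
Check: AVC at q = 6 is £10 ≤ P, so revenue covers variable cost.
Profit = P·q − TC = 22·6 − 121 = £11.

Produce at q = 6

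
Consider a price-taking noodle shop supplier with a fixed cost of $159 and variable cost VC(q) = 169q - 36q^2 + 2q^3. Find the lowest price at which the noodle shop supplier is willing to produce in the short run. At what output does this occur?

Short-run supply begins at min AVC. From VC = 169q - 36q^2 + 2q^3, AVC = 169 - 36q + 2q^2.
dAVC/dq = -36 + 4q = 0 gives q = 9. min AVC = 169 - 36·9 + 2·9^2 = 7.
So the shutdown price is $7.

$7 per unit, at q = 9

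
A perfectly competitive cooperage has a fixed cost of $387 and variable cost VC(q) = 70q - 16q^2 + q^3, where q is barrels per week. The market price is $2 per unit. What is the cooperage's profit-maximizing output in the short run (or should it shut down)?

Variable cost is VC = 70q - 16q^2 + q^3, so AVC = VC/q = 70 - 16q + q^2 and MC = dTC/dq = 70 - 32q + 3q^2.
The AVC parabola has its vertex at q = 16/2 = 8, where AVC = 70 - 16·8 + 8^2 = $6.
P = $2 lies below min AVC = $6; no output level covers variable cost.
Shutting down limits the loss to fixed cost, $387.

Shut down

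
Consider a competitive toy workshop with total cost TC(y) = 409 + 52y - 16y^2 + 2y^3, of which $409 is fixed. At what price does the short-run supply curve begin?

The shutdown price is the minimum of AVC. VC = 52y - 16y^2 + 2y^3, so AVC = 52 - 16y + 2y^2.
dAVC/dy = -16 + 4y = 0 gives y = 4. min AVC = 52 - 16·4 + 2·4^2 = 20.
For P < $20 the firm produces nothing.

$20 per unit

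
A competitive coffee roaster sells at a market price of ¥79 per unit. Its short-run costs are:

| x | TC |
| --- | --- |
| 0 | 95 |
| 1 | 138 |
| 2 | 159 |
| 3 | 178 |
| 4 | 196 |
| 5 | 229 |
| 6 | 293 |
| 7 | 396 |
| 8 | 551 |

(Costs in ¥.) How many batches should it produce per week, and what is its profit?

x = 6; profit = ¥181

Compute π = P·x − TC at each output: x=0: -95; x=1: -59; x=2: -1; x=3: 59; x=4: 120; x=5: 166; x=6: 181; x=7: 157; x=8: 81.
Profit is maximized at x = 6. AVC there is 198/6 = ¥33 ≤ P, so producing beats shutting down (which would give -¥95).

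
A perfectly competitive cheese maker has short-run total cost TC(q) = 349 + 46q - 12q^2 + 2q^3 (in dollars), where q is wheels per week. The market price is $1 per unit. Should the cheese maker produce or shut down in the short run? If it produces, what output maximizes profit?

Variable cost is VC = 46q - 12q^2 + 2q^3, so AVC = VC/q = 46 - 12q + 2q^2 and MC = dTC/dq = 46 - 24q + 6q^2.
The AVC parabola has its vertex at q = 12/4 = 3, where AVC = 46 - 12·3 + 2·3^2 = $28.
Since P = $1 < min AVC = $28, price fails to cover variable cost at any output.
Shutting down limits the loss to fixed cost, $349.

Shut down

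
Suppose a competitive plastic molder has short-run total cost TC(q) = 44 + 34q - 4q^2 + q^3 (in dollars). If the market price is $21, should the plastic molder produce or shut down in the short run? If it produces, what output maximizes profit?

Variable cost is VC = 34q - 4q^2 + q^3, so AVC = VC/q = 34 - 4q + q^2 and MC = dTC/dq = 34 - 8q + 3q^2.
AVC hits its minimum where MC = AVC, at q = 2, giving min AVC = 34 - 4·2 + 2^2 = $30.
P = $21 lies below min AVC = $30; no output level covers variable cost.
Shutting down limits the loss to fixed cost, $44.

Shut down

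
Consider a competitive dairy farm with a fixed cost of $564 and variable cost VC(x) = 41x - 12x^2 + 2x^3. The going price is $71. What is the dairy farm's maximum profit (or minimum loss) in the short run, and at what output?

AVC = 41 - 12x + 2x^2 has its minimum $23 at x = 3; price $71 clears that bar, so the firm operates.
With MC = 41 - 24x + 6x^2, P = MC on the upward-sloping part at x* = 5.
TR = 71·5 = 355. TC = 564 + 155 = 719. Profit = 355 − 719 = -$364.
By producing, the firm covers all variable cost plus $200 of fixed cost; shutting down would lose the full $564.

Profit = -$364 at x = 5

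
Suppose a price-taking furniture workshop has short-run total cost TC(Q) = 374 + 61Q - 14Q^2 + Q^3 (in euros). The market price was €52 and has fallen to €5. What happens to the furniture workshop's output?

MC = 61 - 28Q + 3Q^2; the shutdown threshold is min AVC = €12 (at Q = 7).
With P = €52 above the shutdown price, P = MC gives Q = 9.
At P = €5 < min AVC = €12, price no longer covers variable cost at any output, so the firm shuts down: Q = 0.

Output falls from 9 to 0 (the firm shuts down)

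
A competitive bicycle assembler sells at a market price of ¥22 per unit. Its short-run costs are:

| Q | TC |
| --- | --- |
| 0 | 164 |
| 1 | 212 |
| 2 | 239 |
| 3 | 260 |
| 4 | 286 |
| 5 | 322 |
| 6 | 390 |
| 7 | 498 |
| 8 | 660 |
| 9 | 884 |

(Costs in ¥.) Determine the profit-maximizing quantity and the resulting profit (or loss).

Tabulate TR − TC: Q=0: -164; Q=1: -190; Q=2: -195; Q=3: -194; Q=4: -198; Q=5: -212; Q=6: -258; Q=7: -344; Q=8: -484; Q=9: -686.
Profit is highest at Q = 0. Equivalently, the lowest AVC in the table is 122/4 ≈ ¥30.50 at Q = 4, and P = ¥22 falls below it — price never covers variable cost, so the firm shuts down and loses only its fixed cost.

Q = 0 (shut down); profit = -¥164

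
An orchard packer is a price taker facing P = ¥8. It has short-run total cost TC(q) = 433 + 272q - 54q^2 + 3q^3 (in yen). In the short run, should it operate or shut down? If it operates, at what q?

Shut down

Strip out fixed cost: VC = 272q - 54q^2 + 3q^3. Then AVC = 272 - 54q + 3q^2 and MC = 272 - 108q + 9q^2.
AVC hits its minimum where MC = AVC, at q = 9, giving min AVC = 272 - 54·9 + 3·9^2 = ¥29.
P = ¥8 lies below min AVC = ¥29; no output level covers variable cost.
Shutting down limits the loss to fixed cost, ¥433.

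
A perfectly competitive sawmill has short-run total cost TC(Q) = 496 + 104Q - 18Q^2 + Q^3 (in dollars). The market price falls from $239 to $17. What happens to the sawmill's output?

AVC = 104 - 18Q + Q^2, minimized at Q = 9 where min AVC = $23. MC = 104 - 36Q + 3Q^2.
With P = $239 above the shutdown price, P = MC gives Q = 15.
At P = $17 < min AVC = $23, price no longer covers variable cost at any output, so the firm shuts down: Q = 0.

Output falls from 15 to 0 (the firm shuts down)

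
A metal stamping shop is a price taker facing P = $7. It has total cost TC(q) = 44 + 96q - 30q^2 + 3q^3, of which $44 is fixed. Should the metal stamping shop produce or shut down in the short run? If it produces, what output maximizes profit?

Shut down

From TC, MC = TC'(q) = 96 - 60q + 9q^2 and AVC = VC/q = 96 - 30q + 3q^2.
The AVC parabola has its vertex at q = 30/6 = 5, where AVC = 96 - 30·5 + 3·5^2 = $21.
P = $7 lies below min AVC = $21; no output level covers variable cost.
Shutting down limits the loss to fixed cost, $44.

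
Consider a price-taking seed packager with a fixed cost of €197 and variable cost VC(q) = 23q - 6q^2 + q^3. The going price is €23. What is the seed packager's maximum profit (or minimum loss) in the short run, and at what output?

AVC = 23 - 6q + q^2 has its minimum €14 at q = 3; price €23 clears that bar, so the firm operates.
MC = 23 - 12q + 3q^2. Setting P = MC and taking the root on the rising branch gives q* = 4.
TR = 23·4 = 92. TC = 197 + 60 = 257. Profit = 92 − 257 = -€165.
Shutting down would mean losing the fixed cost of €197, so operating at a loss of €165 is better by €32.

Profit = -€165 at q = 4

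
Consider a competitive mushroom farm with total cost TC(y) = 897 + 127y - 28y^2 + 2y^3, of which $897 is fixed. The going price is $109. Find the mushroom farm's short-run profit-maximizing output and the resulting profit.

Profit = -$249 at y = 9

AVC = 127 - 28y + 2y^2; min AVC = $29 at y = 7. Since P = $109 ≥ min AVC, the firm produces.
MC = 127 - 56y + 6y^2. Setting P = MC and taking the root on the rising branch gives y* = 9.
TR = 109·9 = 981. TC = 897 + 333 = 1230. Profit = 981 − 1230 = -$249.
By producing, the firm covers all variable cost plus $648 of fixed cost; shutting down would lose the full $897.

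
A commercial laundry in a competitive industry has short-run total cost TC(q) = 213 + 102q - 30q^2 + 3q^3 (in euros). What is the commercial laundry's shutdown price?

The firm shuts down when price falls below the minimum of average variable cost. AVC = VC/q = 102 - 30q + 3q^2.
dAVC/dq = -30 + 6q = 0 gives q = 5. min AVC = 102 - 30·5 + 3·5^2 = 27.
The firm shuts down for any P below €27.

€27 per unit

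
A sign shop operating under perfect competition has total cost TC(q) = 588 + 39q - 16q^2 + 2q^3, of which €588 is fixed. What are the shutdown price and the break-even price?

Shutdown price = min AVC. AVC = 39 - 16q + 2q^2, with vertex at q = 4 and minimum €7.
ATC = 588/q + 39 - 16q + 2q^2. Setting dATC/dq = −588/q^2 − 16 + 4q = 0 gives q = 7 (since 4·7^3 − 16·7^2 = 588).
min ATC = 588/7 + 39 − 16·7 + 2·7^2 = €109. That is the break-even price.
For €7 ≤ P < €109 the firm produces at a loss; below €7 it shuts down.

Shutdown price = €7; break-even price = €109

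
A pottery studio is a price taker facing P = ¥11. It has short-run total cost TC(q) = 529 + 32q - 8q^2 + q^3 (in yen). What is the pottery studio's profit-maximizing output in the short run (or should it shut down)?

Shut down

From TC, MC = TC'(q) = 32 - 16q + 3q^2 and AVC = VC/q = 32 - 8q + q^2.
AVC is minimized where dAVC/dq = -8 + 2q = 0, at q = 4; min AVC = 32 - 8·4 + 4^2 = ¥16.
P = ¥11 lies below min AVC = ¥16; no output level covers variable cost.
Best response: produce nothing and absorb the ¥529 fixed cost.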